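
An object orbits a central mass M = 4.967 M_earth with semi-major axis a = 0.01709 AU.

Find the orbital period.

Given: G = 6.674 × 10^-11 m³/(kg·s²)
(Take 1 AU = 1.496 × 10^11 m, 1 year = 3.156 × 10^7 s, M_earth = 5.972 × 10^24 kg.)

Convert to SI: a = 0.01709 AU = 2.55666e+09 m; M = 4.967 M_earth = 2.96629e+25 kg.
GM = G · M = 6.674e-11 · 2.96629e+25 = 1.9797e+15 m³/s².
Kepler's third law: T = 2π √(a³ / GM).
Substituting a = 2.55666e+09 m and GM = 1.9797e+15 m³/s²:
T = 2π √((2.55666e+09)³ / 1.9797e+15) s
T ≈ 1.826e+07 s = 0.5784 years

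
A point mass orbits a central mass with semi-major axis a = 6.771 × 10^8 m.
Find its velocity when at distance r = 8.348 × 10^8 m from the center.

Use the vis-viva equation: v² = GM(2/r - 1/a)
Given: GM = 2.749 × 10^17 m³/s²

Vis-viva: v = √(GM · (2/r − 1/a)).
2/r − 1/a = 2/8.348e+08 − 1/6.771e+08 = 9.18897e-10 m⁻¹.
v = √(2.749e+17 · 9.18897e-10) m/s ≈ 1.589e+04 m/s = 15.89 km/s.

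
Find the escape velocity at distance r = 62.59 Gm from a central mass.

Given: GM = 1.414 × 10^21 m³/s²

Convert to SI: r = 62.59 Gm = 6.259e+10 m.
Escape velocity comes from setting total energy to zero: ½v² − GM/r = 0 ⇒ v_esc = √(2GM / r).
v_esc = √(2 · 1.414e+21 / 6.259e+10) m/s ≈ 2.126e+05 m/s = 212.6 km/s.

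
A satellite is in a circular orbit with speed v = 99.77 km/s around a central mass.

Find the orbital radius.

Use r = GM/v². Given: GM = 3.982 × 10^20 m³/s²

Convert to SI: v = 99.77 km/s = 99770 m/s.
For a circular orbit, v² = GM / r, so r = GM / v².
r = 3.982e+20 / (99770)² m ≈ 4e+10 m = 40 Gm.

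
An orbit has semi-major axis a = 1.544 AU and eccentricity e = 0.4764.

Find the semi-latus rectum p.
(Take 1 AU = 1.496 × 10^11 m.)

Convert to SI: a = 1.544 AU = 2.30982e+11 m.
p = a (1 − e²).
p = 2.30982e+11 · (1 − (0.4764)²) = 2.30982e+11 · 0.773043 ≈ 1.786e+11 m = 1.194 AU.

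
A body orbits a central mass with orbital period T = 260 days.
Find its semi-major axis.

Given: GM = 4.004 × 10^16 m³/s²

Convert to SI: T = 260 days = 2.2464e+07 s.
Invert Kepler's third law: a = (GM · T² / (4π²))^(1/3).
Substituting T = 2.2464e+07 s and GM = 4.004e+16 m³/s²:
a = (4.004e+16 · (2.2464e+07)² / (4π²))^(1/3) m
a ≈ 7.999e+09 m = 7.999 Gm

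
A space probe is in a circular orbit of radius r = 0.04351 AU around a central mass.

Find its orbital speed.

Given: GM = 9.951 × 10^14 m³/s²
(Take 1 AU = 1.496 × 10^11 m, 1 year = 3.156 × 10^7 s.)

Convert to SI: r = 0.04351 AU = 6.5091e+09 m.
For a circular orbit, gravity supplies the centripetal force, so v = √(GM / r).
v = √(9.951e+14 / 6.5091e+09) m/s ≈ 391 m/s = 0.08249 AU/year.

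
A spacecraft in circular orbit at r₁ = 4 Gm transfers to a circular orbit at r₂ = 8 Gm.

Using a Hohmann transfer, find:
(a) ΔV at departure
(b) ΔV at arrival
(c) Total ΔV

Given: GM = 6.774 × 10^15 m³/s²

Convert to SI: r₁ = 4 Gm = 4e+09 m; r₂ = 8 Gm = 8e+09 m.
Transfer semi-major axis: a_t = (r₁ + r₂)/2 = (4e+09 + 8e+09)/2 = 6e+09 m.
Circular speeds: v₁ = √(GM/r₁) = 1301.35 m/s, v₂ = √(GM/r₂) = 920.19 m/s.
Transfer speeds (vis-viva v² = GM(2/r − 1/a_t)): v₁ᵗ = 1502.66 m/s, v₂ᵗ = 751.332 m/s.
(a) ΔV₁ = |v₁ᵗ − v₁| ≈ 201.3 m/s = 201.3 m/s.
(b) ΔV₂ = |v₂ − v₂ᵗ| ≈ 168.9 m/s = 168.9 m/s.
(c) ΔV_total = ΔV₁ + ΔV₂ ≈ 370.2 m/s = 370.2 m/s.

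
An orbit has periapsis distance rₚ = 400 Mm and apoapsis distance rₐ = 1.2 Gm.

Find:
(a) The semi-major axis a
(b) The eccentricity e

Convert to SI: rₚ = 400 Mm = 4e+08 m; rₐ = 1.2 Gm = 1.2e+09 m.
(a) a = (rₚ + rₐ) / 2 = (4e+08 + 1.2e+09) / 2 ≈ 8e+08 m = 800 Mm.
(b) e = (rₐ − rₚ) / (rₐ + rₚ) = (1.2e+09 − 4e+08) / (1.2e+09 + 4e+08) ≈ 0.5.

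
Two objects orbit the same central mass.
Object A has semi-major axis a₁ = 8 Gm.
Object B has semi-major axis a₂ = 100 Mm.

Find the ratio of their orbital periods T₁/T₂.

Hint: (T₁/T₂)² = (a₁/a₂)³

Convert to SI: a₁ = 8 Gm = 8e+09 m; a₂ = 100 Mm = 1e+08 m.
From Kepler's third law, (T₁/T₂)² = (a₁/a₂)³, so T₁/T₂ = (a₁/a₂)^(3/2).
a₁/a₂ = 8e+09 / 1e+08 = 80.
T₁/T₂ = (80)^(3/2) ≈ 715.5.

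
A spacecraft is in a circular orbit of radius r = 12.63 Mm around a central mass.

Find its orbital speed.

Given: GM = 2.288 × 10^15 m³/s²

Convert to SI: r = 12.63 Mm = 1.263e+07 m.
For a circular orbit, gravity supplies the centripetal force, so v = √(GM / r).
v = √(2.288e+15 / 1.263e+07) m/s ≈ 1.346e+04 m/s = 13.46 km/s.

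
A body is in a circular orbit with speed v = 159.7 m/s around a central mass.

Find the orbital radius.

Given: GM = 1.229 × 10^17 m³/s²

For a circular orbit, v² = GM / r, so r = GM / v².
r = 1.229e+17 / (159.7)² m ≈ 4.819e+12 m = 4.819 × 10^12 m.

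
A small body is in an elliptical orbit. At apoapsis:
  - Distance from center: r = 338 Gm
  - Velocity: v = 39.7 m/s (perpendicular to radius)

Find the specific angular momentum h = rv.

Convert to SI: r = 338 Gm = 3.38e+11 m.
With v perpendicular to r, h = r · v.
h = 3.38e+11 · 39.7 m²/s ≈ 1.342e+13 m²/s.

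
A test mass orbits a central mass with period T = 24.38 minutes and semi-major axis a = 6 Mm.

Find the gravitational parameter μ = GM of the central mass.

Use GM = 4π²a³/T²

Convert to SI: T = 24.38 minutes = 1462.8 s; a = 6 Mm = 6e+06 m.
GM = 4π² · a³ / T².
GM = 4π² · (6e+06)³ / (1462.8)² m³/s² ≈ 3.985e+15 m³/s² = 3.985 × 10^15 m³/s².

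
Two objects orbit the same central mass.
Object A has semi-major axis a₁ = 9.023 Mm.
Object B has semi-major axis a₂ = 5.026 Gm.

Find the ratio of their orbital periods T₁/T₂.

Convert to SI: a₁ = 9.023 Mm = 9.023e+06 m; a₂ = 5.026 Gm = 5.026e+09 m.
From Kepler's third law, (T₁/T₂)² = (a₁/a₂)³, so T₁/T₂ = (a₁/a₂)^(3/2).
a₁/a₂ = 9.023e+06 / 5.026e+09 = 0.00179526.
T₁/T₂ = (0.00179526)^(3/2) ≈ 7.607e-05.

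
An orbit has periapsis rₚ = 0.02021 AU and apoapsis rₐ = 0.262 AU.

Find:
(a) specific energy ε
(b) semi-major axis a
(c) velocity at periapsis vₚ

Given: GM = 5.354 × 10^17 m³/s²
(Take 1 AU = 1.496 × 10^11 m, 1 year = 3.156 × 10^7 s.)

Convert to SI: rₚ = 0.02021 AU = 3.02342e+09 m; rₐ = 0.262 AU = 3.91952e+10 m.
(a) With a = (rₚ + rₐ)/2 = 2.11093e+10 m, ε = −GM/(2a) = −5.354e+17/(2 · 2.11093e+10) J/kg ≈ -1.268e+07 J/kg
(b) a = (rₚ + rₐ)/2 = (3.02342e+09 + 3.91952e+10)/2 ≈ 2.111e+10 m
(c) With a = (rₚ + rₐ)/2 = 2.11093e+10 m, vₚ = √(GM (2/rₚ − 1/a)) = √(5.354e+17 · (2/3.02342e+09 − 1/2.11093e+10)) m/s ≈ 1.813e+04 m/s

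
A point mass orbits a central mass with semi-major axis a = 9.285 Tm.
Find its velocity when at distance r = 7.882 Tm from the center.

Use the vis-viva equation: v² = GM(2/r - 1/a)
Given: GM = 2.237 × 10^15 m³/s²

Convert to SI: a = 9.285 Tm = 9.285e+12 m; r = 7.882 Tm = 7.882e+12 m.
Vis-viva: v = √(GM · (2/r − 1/a)).
2/r − 1/a = 2/7.882e+12 − 1/9.285e+12 = 1.46042e-13 m⁻¹.
v = √(2.237e+15 · 1.46042e-13) m/s ≈ 18.07 m/s = 18.07 m/s.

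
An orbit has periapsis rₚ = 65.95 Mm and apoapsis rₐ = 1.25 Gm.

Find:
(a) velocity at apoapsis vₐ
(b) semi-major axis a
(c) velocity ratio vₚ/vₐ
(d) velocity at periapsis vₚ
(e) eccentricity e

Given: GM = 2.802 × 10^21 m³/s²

Convert to SI: rₚ = 65.95 Mm = 6.595e+07 m; rₐ = 1.25 Gm = 1.25e+09 m.
(a) With a = (rₚ + rₐ)/2 = 6.57975e+08 m, vₐ = √(GM (2/rₐ − 1/a)) = √(2.802e+21 · (2/1.25e+09 − 1/6.57975e+08)) m/s ≈ 4.74e+05 m/s
(b) a = (rₚ + rₐ)/2 = (6.595e+07 + 1.25e+09)/2 ≈ 6.58e+08 m
(c) Conservation of angular momentum (rₚvₚ = rₐvₐ) gives vₚ/vₐ = rₐ/rₚ = 1.25e+09/6.595e+07 ≈ 18.95
(d) With a = (rₚ + rₐ)/2 = 6.57975e+08 m, vₚ = √(GM (2/rₚ − 1/a)) = √(2.802e+21 · (2/6.595e+07 − 1/6.57975e+08)) m/s ≈ 8.984e+06 m/s
(e) e = (rₐ − rₚ)/(rₐ + rₚ) = (1.25e+09 − 6.595e+07)/(1.25e+09 + 6.595e+07) ≈ 0.8998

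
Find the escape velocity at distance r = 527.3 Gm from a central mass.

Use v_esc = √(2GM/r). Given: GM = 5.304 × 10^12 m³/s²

Convert to SI: r = 527.3 Gm = 5.273e+11 m.
Escape velocity comes from setting total energy to zero: ½v² − GM/r = 0 ⇒ v_esc = √(2GM / r).
v_esc = √(2 · 5.304e+12 / 5.273e+11) m/s ≈ 4.485 m/s = 4.485 m/s.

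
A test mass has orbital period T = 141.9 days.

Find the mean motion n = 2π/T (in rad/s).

Convert to SI: T = 141.9 days = 1.22602e+07 s.
n = 2π / T.
n = 2π / 1.22602e+07 s ≈ 5.125e-07 rad/s.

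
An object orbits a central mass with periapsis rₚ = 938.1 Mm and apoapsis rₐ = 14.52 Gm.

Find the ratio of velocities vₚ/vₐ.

Convert to SI: rₚ = 938.1 Mm = 9.381e+08 m; rₐ = 14.52 Gm = 1.452e+10 m.
Conservation of angular momentum gives rₚvₚ = rₐvₐ, so vₚ/vₐ = rₐ/rₚ.
vₚ/vₐ = 1.452e+10 / 9.381e+08 ≈ 15.48.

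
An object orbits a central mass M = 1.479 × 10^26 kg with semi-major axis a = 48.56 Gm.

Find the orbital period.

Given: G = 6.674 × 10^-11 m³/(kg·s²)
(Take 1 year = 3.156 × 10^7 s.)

Convert to SI: a = 48.56 Gm = 4.856e+10 m.
GM = G · M = 6.674e-11 · 1.479e+26 = 9.87085e+15 m³/s².
Kepler's third law: T = 2π √(a³ / GM).
Substituting a = 4.856e+10 m and GM = 9.87085e+15 m³/s²:
T = 2π √((4.856e+10)³ / 9.87085e+15) s
T ≈ 6.767e+08 s = 21.44 years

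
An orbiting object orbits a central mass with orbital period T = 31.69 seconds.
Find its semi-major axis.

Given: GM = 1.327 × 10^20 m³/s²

Invert Kepler's third law: a = (GM · T² / (4π²))^(1/3).
Substituting T = 31.69 s and GM = 1.327e+20 m³/s²:
a = (1.327e+20 · (31.69)² / (4π²))^(1/3) m
a ≈ 1.5e+07 m = 15 Mm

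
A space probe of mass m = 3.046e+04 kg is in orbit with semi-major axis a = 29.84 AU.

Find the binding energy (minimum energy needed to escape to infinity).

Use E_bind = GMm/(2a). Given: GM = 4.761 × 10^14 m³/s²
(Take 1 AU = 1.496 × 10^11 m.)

Convert to SI: a = 29.84 AU = 4.46406e+12 m.
Total orbital energy is E = −GMm/(2a); binding energy is E_bind = −E = GMm/(2a).
E_bind = 4.761e+14 · 3.046e+04 / (2 · 4.46406e+12) J ≈ 1.624e+06 J = 1.624 MJ.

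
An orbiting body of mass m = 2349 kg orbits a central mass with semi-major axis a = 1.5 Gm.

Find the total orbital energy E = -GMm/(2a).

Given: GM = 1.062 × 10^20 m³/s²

Convert to SI: a = 1.5 Gm = 1.5e+09 m.
E = −GMm / (2a).
E = −1.062e+20 · 2349 / (2 · 1.5e+09) J ≈ -8.315e+13 J = -83.15 TJ.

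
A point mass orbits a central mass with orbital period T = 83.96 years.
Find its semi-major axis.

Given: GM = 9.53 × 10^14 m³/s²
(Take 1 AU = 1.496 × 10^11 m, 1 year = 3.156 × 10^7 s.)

Convert to SI: T = 83.96 years = 2.64978e+09 s.
Invert Kepler's third law: a = (GM · T² / (4π²))^(1/3).
Substituting T = 2.64978e+09 s and GM = 9.53e+14 m³/s²:
a = (9.53e+14 · (2.64978e+09)² / (4π²))^(1/3) m
a ≈ 5.534e+10 m = 0.3699 AU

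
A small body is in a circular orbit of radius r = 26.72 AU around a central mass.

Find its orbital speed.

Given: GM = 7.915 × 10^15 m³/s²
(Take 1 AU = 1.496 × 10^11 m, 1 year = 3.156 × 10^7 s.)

Convert to SI: r = 26.72 AU = 3.99731e+12 m.
For a circular orbit, gravity supplies the centripetal force, so v = √(GM / r).
v = √(7.915e+15 / 3.99731e+12) m/s ≈ 44.5 m/s = 0.009387 AU/year.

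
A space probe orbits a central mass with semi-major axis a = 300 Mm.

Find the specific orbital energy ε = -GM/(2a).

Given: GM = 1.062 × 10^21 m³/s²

Convert to SI: a = 300 Mm = 3e+08 m.
ε = −GM / (2a).
ε = −1.062e+21 / (2 · 3e+08) J/kg ≈ -1.77e+12 J/kg = -1770 GJ/kg.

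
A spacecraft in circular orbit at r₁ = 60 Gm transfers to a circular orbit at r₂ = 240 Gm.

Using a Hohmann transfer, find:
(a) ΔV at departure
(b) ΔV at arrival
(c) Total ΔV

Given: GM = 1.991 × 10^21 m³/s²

Convert to SI: r₁ = 60 Gm = 6e+10 m; r₂ = 240 Gm = 2.4e+11 m.
Transfer semi-major axis: a_t = (r₁ + r₂)/2 = (6e+10 + 2.4e+11)/2 = 1.5e+11 m.
Circular speeds: v₁ = √(GM/r₁) = 182163 m/s, v₂ = √(GM/r₂) = 91081.5 m/s.
Transfer speeds (vis-viva v² = GM(2/r − 1/a_t)): v₁ᵗ = 230420 m/s, v₂ᵗ = 57605 m/s.
(a) ΔV₁ = |v₁ᵗ − v₁| ≈ 4.826e+04 m/s = 48.26 km/s.
(b) ΔV₂ = |v₂ − v₂ᵗ| ≈ 3.348e+04 m/s = 33.48 km/s.
(c) ΔV_total = ΔV₁ + ΔV₂ ≈ 8.173e+04 m/s = 81.73 km/s.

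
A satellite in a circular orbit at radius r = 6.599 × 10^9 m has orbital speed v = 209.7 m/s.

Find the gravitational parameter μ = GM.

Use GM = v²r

For a circular orbit v² = GM/r, so GM = v² · r.
GM = (209.7)² · 6.599e+09 m³/s² ≈ 2.902e+14 m³/s² = 2.902 × 10^14 m³/s².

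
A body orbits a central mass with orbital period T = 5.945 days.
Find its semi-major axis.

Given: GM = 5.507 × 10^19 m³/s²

Convert to SI: T = 5.945 days = 513648 s.
Invert Kepler's third law: a = (GM · T² / (4π²))^(1/3).
Substituting T = 513648 s and GM = 5.507e+19 m³/s²:
a = (5.507e+19 · (513648)² / (4π²))^(1/3) m
a ≈ 7.166e+09 m = 7.166 × 10^9 m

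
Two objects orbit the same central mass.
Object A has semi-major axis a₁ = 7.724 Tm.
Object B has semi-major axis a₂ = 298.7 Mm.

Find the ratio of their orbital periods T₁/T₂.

Convert to SI: a₁ = 7.724 Tm = 7.724e+12 m; a₂ = 298.7 Mm = 2.987e+08 m.
From Kepler's third law, (T₁/T₂)² = (a₁/a₂)³, so T₁/T₂ = (a₁/a₂)^(3/2).
a₁/a₂ = 7.724e+12 / 2.987e+08 = 25858.7.
T₁/T₂ = (25858.7)^(3/2) ≈ 4.158e+06.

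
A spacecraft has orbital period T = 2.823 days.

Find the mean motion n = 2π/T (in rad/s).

Convert to SI: T = 2.823 days = 243907 s.
n = 2π / T.
n = 2π / 243907 s ≈ 2.576e-05 rad/s.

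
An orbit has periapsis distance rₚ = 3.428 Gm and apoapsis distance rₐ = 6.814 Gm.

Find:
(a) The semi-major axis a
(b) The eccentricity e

Convert to SI: rₚ = 3.428 Gm = 3.428e+09 m; rₐ = 6.814 Gm = 6.814e+09 m.
(a) a = (rₚ + rₐ) / 2 = (3.428e+09 + 6.814e+09) / 2 ≈ 5.121e+09 m = 5.121 Gm.
(b) e = (rₐ − rₚ) / (rₐ + rₚ) = (6.814e+09 − 3.428e+09) / (6.814e+09 + 3.428e+09) ≈ 0.3306.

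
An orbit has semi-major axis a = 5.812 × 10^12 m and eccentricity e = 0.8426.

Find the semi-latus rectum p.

p = a (1 − e²).
p = 5.812e+12 · (1 − (0.8426)²) = 5.812e+12 · 0.290025 ≈ 1.686e+12 m = 1.686 × 10^12 m.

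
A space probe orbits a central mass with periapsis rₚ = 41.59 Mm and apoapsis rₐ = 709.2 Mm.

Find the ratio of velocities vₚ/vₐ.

Convert to SI: rₚ = 41.59 Mm = 4.159e+07 m; rₐ = 709.2 Mm = 7.092e+08 m.
Conservation of angular momentum gives rₚvₚ = rₐvₐ, so vₚ/vₐ = rₐ/rₚ.
vₚ/vₐ = 7.092e+08 / 4.159e+07 ≈ 17.05.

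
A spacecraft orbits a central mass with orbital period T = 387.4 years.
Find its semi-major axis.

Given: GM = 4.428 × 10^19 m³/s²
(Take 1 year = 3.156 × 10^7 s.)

Convert to SI: T = 387.4 years = 1.22263e+10 s.
Invert Kepler's third law: a = (GM · T² / (4π²))^(1/3).
Substituting T = 1.22263e+10 s and GM = 4.428e+19 m³/s²:
a = (4.428e+19 · (1.22263e+10)² / (4π²))^(1/3) m
a ≈ 5.514e+12 m = 5.514 Tm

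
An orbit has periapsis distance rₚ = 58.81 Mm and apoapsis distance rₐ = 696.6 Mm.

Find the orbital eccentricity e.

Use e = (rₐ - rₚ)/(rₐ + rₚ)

Convert to SI: rₚ = 58.81 Mm = 5.881e+07 m; rₐ = 696.6 Mm = 6.966e+08 m.
e = (rₐ − rₚ) / (rₐ + rₚ).
e = (6.966e+08 − 5.881e+07) / (6.966e+08 + 5.881e+07) = 6.3779e+08 / 7.5541e+08 ≈ 0.8443.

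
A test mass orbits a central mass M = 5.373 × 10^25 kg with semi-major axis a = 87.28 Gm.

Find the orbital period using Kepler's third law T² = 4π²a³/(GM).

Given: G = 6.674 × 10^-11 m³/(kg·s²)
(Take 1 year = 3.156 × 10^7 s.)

Convert to SI: a = 87.28 Gm = 8.728e+10 m.
GM = G · M = 6.674e-11 · 5.373e+25 = 3.58594e+15 m³/s².
Kepler's third law: T = 2π √(a³ / GM).
Substituting a = 8.728e+10 m and GM = 3.58594e+15 m³/s²:
T = 2π √((8.728e+10)³ / 3.58594e+15) s
T ≈ 2.706e+09 s = 85.73 years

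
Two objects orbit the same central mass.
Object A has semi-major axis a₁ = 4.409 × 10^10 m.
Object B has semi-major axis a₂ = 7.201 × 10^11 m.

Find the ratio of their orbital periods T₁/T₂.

From Kepler's third law, (T₁/T₂)² = (a₁/a₂)³, so T₁/T₂ = (a₁/a₂)^(3/2).
a₁/a₂ = 4.409e+10 / 7.201e+11 = 0.0612276.
T₁/T₂ = (0.0612276)^(3/2) ≈ 0.01515.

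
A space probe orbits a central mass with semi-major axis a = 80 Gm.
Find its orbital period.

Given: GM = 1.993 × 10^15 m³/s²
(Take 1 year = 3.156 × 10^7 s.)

Convert to SI: a = 80 Gm = 8e+10 m.
Kepler's third law: T = 2π √(a³ / GM).
Substituting a = 8e+10 m and GM = 1.993e+15 m³/s²:
T = 2π √((8e+10)³ / 1.993e+15) s
T ≈ 3.185e+09 s = 100.9 years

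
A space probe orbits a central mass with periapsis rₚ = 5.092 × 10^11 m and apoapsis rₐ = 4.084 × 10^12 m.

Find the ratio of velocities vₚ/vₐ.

Conservation of angular momentum gives rₚvₚ = rₐvₐ, so vₚ/vₐ = rₐ/rₚ.
vₚ/vₐ = 4.084e+12 / 5.092e+11 ≈ 8.02.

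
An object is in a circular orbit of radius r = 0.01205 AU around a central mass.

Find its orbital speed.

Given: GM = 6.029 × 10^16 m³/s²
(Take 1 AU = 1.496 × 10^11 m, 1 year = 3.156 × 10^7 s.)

Convert to SI: r = 0.01205 AU = 1.80268e+09 m.
For a circular orbit, gravity supplies the centripetal force, so v = √(GM / r).
v = √(6.029e+16 / 1.80268e+09) m/s ≈ 5783 m/s = 1.22 AU/year.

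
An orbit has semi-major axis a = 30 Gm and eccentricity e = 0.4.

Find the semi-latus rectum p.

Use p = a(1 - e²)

Convert to SI: a = 30 Gm = 3e+10 m.
p = a (1 − e²).
p = 3e+10 · (1 − (0.4)²) = 3e+10 · 0.84 ≈ 2.52e+10 m = 25.2 Gm.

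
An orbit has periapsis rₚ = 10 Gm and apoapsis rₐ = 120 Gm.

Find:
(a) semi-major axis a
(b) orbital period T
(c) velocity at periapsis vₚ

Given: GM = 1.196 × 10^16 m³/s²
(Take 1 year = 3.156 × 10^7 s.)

Convert to SI: rₚ = 10 Gm = 1e+10 m; rₐ = 120 Gm = 1.2e+11 m.
(a) a = (rₚ + rₐ)/2 = (1e+10 + 1.2e+11)/2 ≈ 6.5e+10 m
(b) With a = (rₚ + rₐ)/2 = 6.5e+10 m, T = 2π √(a³/GM) = 2π √((6.5e+10)³/1.196e+16) s ≈ 9.521e+08 s
(c) With a = (rₚ + rₐ)/2 = 6.5e+10 m, vₚ = √(GM (2/rₚ − 1/a)) = √(1.196e+16 · (2/1e+10 − 1/6.5e+10)) m/s ≈ 1486 m/s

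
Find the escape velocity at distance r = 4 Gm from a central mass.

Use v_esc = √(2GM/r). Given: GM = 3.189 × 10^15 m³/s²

Convert to SI: r = 4 Gm = 4e+09 m.
Escape velocity comes from setting total energy to zero: ½v² − GM/r = 0 ⇒ v_esc = √(2GM / r).
v_esc = √(2 · 3.189e+15 / 4e+09) m/s ≈ 1263 m/s = 1.263 km/s.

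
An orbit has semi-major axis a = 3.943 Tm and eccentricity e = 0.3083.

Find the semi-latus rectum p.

Convert to SI: a = 3.943 Tm = 3.943e+12 m.
p = a (1 − e²).
p = 3.943e+12 · (1 − (0.3083)²) = 3.943e+12 · 0.904951 ≈ 3.568e+12 m = 3.568 Tm.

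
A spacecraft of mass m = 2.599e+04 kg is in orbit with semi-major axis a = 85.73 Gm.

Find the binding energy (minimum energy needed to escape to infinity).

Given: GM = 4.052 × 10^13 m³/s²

Convert to SI: a = 85.73 Gm = 8.573e+10 m.
Total orbital energy is E = −GMm/(2a); binding energy is E_bind = −E = GMm/(2a).
E_bind = 4.052e+13 · 2.599e+04 / (2 · 8.573e+10) J ≈ 6.142e+06 J = 6.142 MJ.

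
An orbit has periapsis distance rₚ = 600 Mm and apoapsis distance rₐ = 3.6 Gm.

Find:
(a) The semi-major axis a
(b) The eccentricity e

Convert to SI: rₚ = 600 Mm = 6e+08 m; rₐ = 3.6 Gm = 3.6e+09 m.
(a) a = (rₚ + rₐ) / 2 = (6e+08 + 3.6e+09) / 2 ≈ 2.1e+09 m = 2.1 Gm.
(b) e = (rₐ − rₚ) / (rₐ + rₚ) = (3.6e+09 − 6e+08) / (3.6e+09 + 6e+08) ≈ 0.7143.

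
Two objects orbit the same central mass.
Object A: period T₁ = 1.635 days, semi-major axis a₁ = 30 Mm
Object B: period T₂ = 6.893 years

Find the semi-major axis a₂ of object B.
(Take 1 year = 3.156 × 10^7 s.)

Convert to SI: T₁ = 1.635 days = 141264 s; a₁ = 30 Mm = 3e+07 m; T₂ = 6.893 years = 2.17543e+08 s.
Kepler's third law: (T₁/T₂)² = (a₁/a₂)³ ⇒ a₂ = a₁ · (T₂/T₁)^(2/3).
T₂/T₁ = 2.17543e+08 / 141264 = 1539.98.
a₂ = 3e+07 · (1539.98)^(2/3) m ≈ 4.001e+09 m = 4.001 Gm.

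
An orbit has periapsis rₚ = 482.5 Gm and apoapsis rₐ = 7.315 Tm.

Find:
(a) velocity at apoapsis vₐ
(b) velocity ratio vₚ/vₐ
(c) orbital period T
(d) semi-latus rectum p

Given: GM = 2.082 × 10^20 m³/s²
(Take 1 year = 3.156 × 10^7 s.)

Convert to SI: rₚ = 482.5 Gm = 4.825e+11 m; rₐ = 7.315 Tm = 7.315e+12 m.
(a) With a = (rₚ + rₐ)/2 = 3.89875e+12 m, vₐ = √(GM (2/rₐ − 1/a)) = √(2.082e+20 · (2/7.315e+12 − 1/3.89875e+12)) m/s ≈ 1877 m/s
(b) Conservation of angular momentum (rₚvₚ = rₐvₐ) gives vₚ/vₐ = rₐ/rₚ = 7.315e+12/4.825e+11 ≈ 15.16
(c) With a = (rₚ + rₐ)/2 = 3.89875e+12 m, T = 2π √(a³/GM) = 2π √((3.89875e+12)³/2.082e+20) s ≈ 3.352e+09 s
(d) From a = (rₚ + rₐ)/2 = 3.89875e+12 m and e = (rₐ − rₚ)/(rₐ + rₚ) = 0.876242, p = a(1 − e²) = 3.89875e+12 · (1 − (0.876242)²) ≈ 9.053e+11 m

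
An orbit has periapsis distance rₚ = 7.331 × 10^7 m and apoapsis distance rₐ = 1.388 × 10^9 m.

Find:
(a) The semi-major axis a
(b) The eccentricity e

(a) a = (rₚ + rₐ) / 2 = (7.331e+07 + 1.388e+09) / 2 ≈ 7.307e+08 m = 7.307 × 10^8 m.
(b) e = (rₐ − rₚ) / (rₐ + rₚ) = (1.388e+09 − 7.331e+07) / (1.388e+09 + 7.331e+07) ≈ 0.8997.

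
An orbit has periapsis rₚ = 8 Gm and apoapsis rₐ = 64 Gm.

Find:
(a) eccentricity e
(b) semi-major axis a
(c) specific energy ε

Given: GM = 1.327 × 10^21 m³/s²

Convert to SI: rₚ = 8 Gm = 8e+09 m; rₐ = 64 Gm = 6.4e+10 m.
(a) e = (rₐ − rₚ)/(rₐ + rₚ) = (6.4e+10 − 8e+09)/(6.4e+10 + 8e+09) ≈ 0.7778
(b) a = (rₚ + rₐ)/2 = (8e+09 + 6.4e+10)/2 ≈ 3.6e+10 m
(c) With a = (rₚ + rₐ)/2 = 3.6e+10 m, ε = −GM/(2a) = −1.327e+21/(2 · 3.6e+10) J/kg ≈ -1.843e+10 J/kg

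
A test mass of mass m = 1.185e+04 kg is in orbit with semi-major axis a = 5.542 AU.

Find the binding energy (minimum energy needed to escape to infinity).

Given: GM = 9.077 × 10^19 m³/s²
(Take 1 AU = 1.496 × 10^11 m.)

Convert to SI: a = 5.542 AU = 8.29083e+11 m.
Total orbital energy is E = −GMm/(2a); binding energy is E_bind = −E = GMm/(2a).
E_bind = 9.077e+19 · 1.185e+04 / (2 · 8.29083e+11) J ≈ 6.487e+11 J = 648.7 GJ.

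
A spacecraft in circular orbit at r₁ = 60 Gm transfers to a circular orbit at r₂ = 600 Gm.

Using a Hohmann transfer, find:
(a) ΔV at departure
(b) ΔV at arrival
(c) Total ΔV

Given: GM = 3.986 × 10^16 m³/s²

Convert to SI: r₁ = 60 Gm = 6e+10 m; r₂ = 600 Gm = 6e+11 m.
Transfer semi-major axis: a_t = (r₁ + r₂)/2 = (6e+10 + 6e+11)/2 = 3.3e+11 m.
Circular speeds: v₁ = √(GM/r₁) = 815.066 m/s, v₂ = √(GM/r₂) = 257.747 m/s.
Transfer speeds (vis-viva v² = GM(2/r − 1/a_t)): v₁ᵗ = 1099.04 m/s, v₂ᵗ = 109.904 m/s.
(a) ΔV₁ = |v₁ᵗ − v₁| ≈ 284 m/s = 284 m/s.
(b) ΔV₂ = |v₂ − v₂ᵗ| ≈ 147.8 m/s = 147.8 m/s.
(c) ΔV_total = ΔV₁ + ΔV₂ ≈ 431.8 m/s = 431.8 m/s.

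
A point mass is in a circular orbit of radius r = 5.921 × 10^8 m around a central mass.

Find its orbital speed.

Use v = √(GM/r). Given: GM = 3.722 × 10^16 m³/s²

For a circular orbit, gravity supplies the centripetal force, so v = √(GM / r).
v = √(3.722e+16 / 5.921e+08) m/s ≈ 7928 m/s = 7.928 km/s.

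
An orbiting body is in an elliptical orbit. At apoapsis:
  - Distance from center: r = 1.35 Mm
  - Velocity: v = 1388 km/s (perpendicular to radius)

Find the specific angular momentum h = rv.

Convert to SI: r = 1.35 Mm = 1.35e+06 m; v = 1388 km/s = 1.388e+06 m/s.
With v perpendicular to r, h = r · v.
h = 1.35e+06 · 1.388e+06 m²/s ≈ 1.874e+12 m²/s.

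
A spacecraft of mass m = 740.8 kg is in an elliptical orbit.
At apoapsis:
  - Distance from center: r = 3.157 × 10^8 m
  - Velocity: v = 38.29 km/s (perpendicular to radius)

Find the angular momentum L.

Convert to SI: v = 38.29 km/s = 38290 m/s.
Since v is perpendicular to r, L = m · v · r.
L = 740.8 · 38290 · 3.157e+08 kg·m²/s ≈ 8.955e+15 kg·m²/s.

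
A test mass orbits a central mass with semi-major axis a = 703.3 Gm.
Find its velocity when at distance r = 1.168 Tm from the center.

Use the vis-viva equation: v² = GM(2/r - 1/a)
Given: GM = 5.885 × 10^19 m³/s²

Convert to SI: a = 703.3 Gm = 7.033e+11 m; r = 1.168 Tm = 1.168e+12 m.
Vis-viva: v = √(GM · (2/r − 1/a)).
2/r − 1/a = 2/1.168e+12 − 1/7.033e+11 = 2.9046e-13 m⁻¹.
v = √(5.885e+19 · 2.9046e-13) m/s ≈ 4134 m/s = 4.134 km/s.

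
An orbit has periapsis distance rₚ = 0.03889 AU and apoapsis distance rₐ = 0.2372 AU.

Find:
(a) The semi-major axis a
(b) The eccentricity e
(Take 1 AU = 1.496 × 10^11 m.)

Convert to SI: rₚ = 0.03889 AU = 5.81794e+09 m; rₐ = 0.2372 AU = 3.54851e+10 m.
(a) a = (rₚ + rₐ) / 2 = (5.81794e+09 + 3.54851e+10) / 2 ≈ 2.065e+10 m = 0.138 AU.
(b) e = (rₐ − rₚ) / (rₐ + rₚ) = (3.54851e+10 − 5.81794e+09) / (3.54851e+10 + 5.81794e+09) ≈ 0.7183.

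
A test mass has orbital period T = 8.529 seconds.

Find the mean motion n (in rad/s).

n = 2π / T.
n = 2π / 8.529 s ≈ 0.7367 rad/s.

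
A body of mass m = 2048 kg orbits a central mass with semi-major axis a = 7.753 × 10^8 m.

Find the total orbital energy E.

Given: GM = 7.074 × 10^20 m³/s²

E = −GMm / (2a).
E = −7.074e+20 · 2048 / (2 · 7.753e+08) J ≈ -9.343e+14 J = -934.3 TJ.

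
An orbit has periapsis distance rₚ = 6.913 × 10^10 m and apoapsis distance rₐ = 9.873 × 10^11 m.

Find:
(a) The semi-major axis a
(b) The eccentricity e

(a) a = (rₚ + rₐ) / 2 = (6.913e+10 + 9.873e+11) / 2 ≈ 5.282e+11 m = 5.282 × 10^11 m.
(b) e = (rₐ − rₚ) / (rₐ + rₚ) = (9.873e+11 − 6.913e+10) / (9.873e+11 + 6.913e+10) ≈ 0.8691.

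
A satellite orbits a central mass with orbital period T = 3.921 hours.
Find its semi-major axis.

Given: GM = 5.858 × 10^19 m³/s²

Convert to SI: T = 3.921 hours = 14115.6 s.
Invert Kepler's third law: a = (GM · T² / (4π²))^(1/3).
Substituting T = 14115.6 s and GM = 5.858e+19 m³/s²:
a = (5.858e+19 · (14115.6)² / (4π²))^(1/3) m
a ≈ 6.662e+08 m = 666.2 Mm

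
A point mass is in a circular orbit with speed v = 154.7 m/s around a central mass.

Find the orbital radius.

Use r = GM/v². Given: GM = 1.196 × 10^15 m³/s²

For a circular orbit, v² = GM / r, so r = GM / v².
r = 1.196e+15 / (154.7)² m ≈ 4.997e+10 m = 49.97 Gm.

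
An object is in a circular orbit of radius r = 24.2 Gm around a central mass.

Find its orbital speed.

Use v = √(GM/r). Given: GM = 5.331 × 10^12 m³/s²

Convert to SI: r = 24.2 Gm = 2.42e+10 m.
For a circular orbit, gravity supplies the centripetal force, so v = √(GM / r).
v = √(5.331e+12 / 2.42e+10) m/s ≈ 14.84 m/s = 14.84 m/s.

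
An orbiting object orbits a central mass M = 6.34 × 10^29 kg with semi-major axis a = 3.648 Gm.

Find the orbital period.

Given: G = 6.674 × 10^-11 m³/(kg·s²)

Convert to SI: a = 3.648 Gm = 3.648e+09 m.
GM = G · M = 6.674e-11 · 6.34e+29 = 4.23132e+19 m³/s².
Kepler's third law: T = 2π √(a³ / GM).
Substituting a = 3.648e+09 m and GM = 4.23132e+19 m³/s²:
T = 2π √((3.648e+09)³ / 4.23132e+19) s
T ≈ 2.128e+05 s = 2.463 days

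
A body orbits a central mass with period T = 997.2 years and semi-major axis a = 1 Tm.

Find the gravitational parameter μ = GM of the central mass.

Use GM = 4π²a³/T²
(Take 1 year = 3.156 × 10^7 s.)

Convert to SI: T = 997.2 years = 3.14716e+10 s; a = 1 Tm = 1e+12 m.
GM = 4π² · a³ / T².
GM = 4π² · (1e+12)³ / (3.14716e+10)² m³/s² ≈ 3.986e+16 m³/s² = 3.986 × 10^16 m³/s².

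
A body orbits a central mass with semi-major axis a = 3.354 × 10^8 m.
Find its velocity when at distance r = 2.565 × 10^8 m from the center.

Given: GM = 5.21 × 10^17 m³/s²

Vis-viva: v = √(GM · (2/r − 1/a)).
2/r − 1/a = 2/2.565e+08 − 1/3.354e+08 = 4.81576e-09 m⁻¹.
v = √(5.21e+17 · 4.81576e-09) m/s ≈ 5.009e+04 m/s = 50.09 km/s.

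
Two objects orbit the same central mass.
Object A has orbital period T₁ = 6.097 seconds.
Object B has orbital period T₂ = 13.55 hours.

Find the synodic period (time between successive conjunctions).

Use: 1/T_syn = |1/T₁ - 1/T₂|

Convert to SI: T₂ = 13.55 hours = 48780 s.
T_syn = |T₁ · T₂ / (T₁ − T₂)|.
T_syn = |6.097 · 48780 / (6.097 − 48780)| s ≈ 6.098 s = 6.098 seconds.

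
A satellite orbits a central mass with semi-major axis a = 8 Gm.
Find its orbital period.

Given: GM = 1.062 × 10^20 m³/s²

Convert to SI: a = 8 Gm = 8e+09 m.
Kepler's third law: T = 2π √(a³ / GM).
Substituting a = 8e+09 m and GM = 1.062e+20 m³/s²:
T = 2π √((8e+09)³ / 1.062e+20) s
T ≈ 4.363e+05 s = 5.049 days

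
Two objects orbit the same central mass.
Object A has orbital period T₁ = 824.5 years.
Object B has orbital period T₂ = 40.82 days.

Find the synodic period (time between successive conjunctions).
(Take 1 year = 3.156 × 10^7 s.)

Convert to SI: T₁ = 824.5 years = 2.60212e+10 s; T₂ = 40.82 days = 3.52685e+06 s.
T_syn = |T₁ · T₂ / (T₁ − T₂)|.
T_syn = |2.60212e+10 · 3.52685e+06 / (2.60212e+10 − 3.52685e+06)| s ≈ 3.527e+06 s = 40.83 days.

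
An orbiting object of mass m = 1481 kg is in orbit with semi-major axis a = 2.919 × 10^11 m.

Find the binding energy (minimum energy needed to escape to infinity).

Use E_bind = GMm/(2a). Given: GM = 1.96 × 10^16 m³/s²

Total orbital energy is E = −GMm/(2a); binding energy is E_bind = −E = GMm/(2a).
E_bind = 1.96e+16 · 1481 / (2 · 2.919e+11) J ≈ 4.972e+07 J = 49.72 MJ.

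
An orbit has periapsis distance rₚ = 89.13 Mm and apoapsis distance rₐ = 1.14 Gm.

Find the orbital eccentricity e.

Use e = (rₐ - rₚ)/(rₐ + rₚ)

Convert to SI: rₚ = 89.13 Mm = 8.913e+07 m; rₐ = 1.14 Gm = 1.14e+09 m.
e = (rₐ − rₚ) / (rₐ + rₚ).
e = (1.14e+09 − 8.913e+07) / (1.14e+09 + 8.913e+07) = 1.05087e+09 / 1.22913e+09 ≈ 0.855.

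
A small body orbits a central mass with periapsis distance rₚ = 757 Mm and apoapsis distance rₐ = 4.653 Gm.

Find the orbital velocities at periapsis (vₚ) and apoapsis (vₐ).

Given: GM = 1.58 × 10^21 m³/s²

Convert to SI: rₚ = 757 Mm = 7.57e+08 m; rₐ = 4.653 Gm = 4.653e+09 m.
Use the vis-viva equation v² = GM(2/r − 1/a) with a = (rₚ + rₐ)/2 = (7.57e+08 + 4.653e+09)/2 = 2.705e+09 m.
vₚ = √(GM · (2/rₚ − 1/a)) = √(1.58e+21 · (2/7.57e+08 − 1/2.705e+09)) m/s ≈ 1.895e+06 m/s = 1895 km/s.
vₐ = √(GM · (2/rₐ − 1/a)) = √(1.58e+21 · (2/4.653e+09 − 1/2.705e+09)) m/s ≈ 3.083e+05 m/s = 308.3 km/s.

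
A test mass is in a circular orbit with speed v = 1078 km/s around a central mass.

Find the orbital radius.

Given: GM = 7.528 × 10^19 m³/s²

Convert to SI: v = 1078 km/s = 1.078e+06 m/s.
For a circular orbit, v² = GM / r, so r = GM / v².
r = 7.528e+19 / (1.078e+06)² m ≈ 6.478e+07 m = 64.78 Mm.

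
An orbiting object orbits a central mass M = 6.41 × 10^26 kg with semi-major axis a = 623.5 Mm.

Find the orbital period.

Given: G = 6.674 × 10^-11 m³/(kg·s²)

Convert to SI: a = 623.5 Mm = 6.235e+08 m.
GM = G · M = 6.674e-11 · 6.41e+26 = 4.27803e+16 m³/s².
Kepler's third law: T = 2π √(a³ / GM).
Substituting a = 6.235e+08 m and GM = 4.27803e+16 m³/s²:
T = 2π √((6.235e+08)³ / 4.27803e+16) s
T ≈ 4.729e+05 s = 5.474 days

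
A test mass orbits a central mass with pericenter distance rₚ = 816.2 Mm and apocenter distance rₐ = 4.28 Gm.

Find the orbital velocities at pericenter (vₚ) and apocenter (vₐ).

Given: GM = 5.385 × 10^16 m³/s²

Convert to SI: rₚ = 816.2 Mm = 8.162e+08 m; rₐ = 4.28 Gm = 4.28e+09 m.
Use the vis-viva equation v² = GM(2/r − 1/a) with a = (rₚ + rₐ)/2 = (8.162e+08 + 4.28e+09)/2 = 2.5481e+09 m.
vₚ = √(GM · (2/rₚ − 1/a)) = √(5.385e+16 · (2/8.162e+08 − 1/2.5481e+09)) m/s ≈ 1.053e+04 m/s = 10.53 km/s.
vₐ = √(GM · (2/rₐ − 1/a)) = √(5.385e+16 · (2/4.28e+09 − 1/2.5481e+09)) m/s ≈ 2008 m/s = 2.008 km/s.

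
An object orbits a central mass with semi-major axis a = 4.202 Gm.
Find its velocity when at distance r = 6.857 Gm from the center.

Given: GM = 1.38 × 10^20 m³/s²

Convert to SI: a = 4.202 Gm = 4.202e+09 m; r = 6.857 Gm = 6.857e+09 m.
Vis-viva: v = √(GM · (2/r − 1/a)).
2/r − 1/a = 2/6.857e+09 − 1/4.202e+09 = 5.36908e-11 m⁻¹.
v = √(1.38e+20 · 5.36908e-11) m/s ≈ 8.608e+04 m/s = 86.08 km/s.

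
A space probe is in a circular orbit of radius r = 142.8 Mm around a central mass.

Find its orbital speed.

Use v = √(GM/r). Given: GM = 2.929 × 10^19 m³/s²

Convert to SI: r = 142.8 Mm = 1.428e+08 m.
For a circular orbit, gravity supplies the centripetal force, so v = √(GM / r).
v = √(2.929e+19 / 1.428e+08) m/s ≈ 4.529e+05 m/s = 452.9 km/s.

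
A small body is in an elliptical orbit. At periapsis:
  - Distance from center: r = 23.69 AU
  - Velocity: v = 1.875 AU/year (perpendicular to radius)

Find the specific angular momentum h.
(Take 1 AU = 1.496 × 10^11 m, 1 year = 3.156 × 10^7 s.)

Convert to SI: r = 23.69 AU = 3.54402e+12 m; v = 1.875 AU/year = 8887.83 m/s.
With v perpendicular to r, h = r · v.
h = 3.54402e+12 · 8887.83 m²/s ≈ 3.15e+16 m²/s.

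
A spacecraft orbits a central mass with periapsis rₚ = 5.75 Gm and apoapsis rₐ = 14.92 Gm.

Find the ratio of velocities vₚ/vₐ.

Convert to SI: rₚ = 5.75 Gm = 5.75e+09 m; rₐ = 14.92 Gm = 1.492e+10 m.
Conservation of angular momentum gives rₚvₚ = rₐvₐ, so vₚ/vₐ = rₐ/rₚ.
vₚ/vₐ = 1.492e+10 / 5.75e+09 ≈ 2.595.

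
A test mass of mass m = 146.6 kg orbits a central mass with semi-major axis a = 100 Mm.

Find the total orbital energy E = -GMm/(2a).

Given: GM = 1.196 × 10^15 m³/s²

Convert to SI: a = 100 Mm = 1e+08 m.
E = −GMm / (2a).
E = −1.196e+15 · 146.6 / (2 · 1e+08) J ≈ -8.767e+08 J = -876.7 MJ.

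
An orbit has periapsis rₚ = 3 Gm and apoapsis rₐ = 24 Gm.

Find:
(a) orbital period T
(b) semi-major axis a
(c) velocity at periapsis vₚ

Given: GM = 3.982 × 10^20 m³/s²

Convert to SI: rₚ = 3 Gm = 3e+09 m; rₐ = 24 Gm = 2.4e+10 m.
(a) With a = (rₚ + rₐ)/2 = 1.35e+10 m, T = 2π √(a³/GM) = 2π √((1.35e+10)³/3.982e+20) s ≈ 4.939e+05 s
(b) a = (rₚ + rₐ)/2 = (3e+09 + 2.4e+10)/2 ≈ 1.35e+10 m
(c) With a = (rₚ + rₐ)/2 = 1.35e+10 m, vₚ = √(GM (2/rₚ − 1/a)) = √(3.982e+20 · (2/3e+09 − 1/1.35e+10)) m/s ≈ 4.858e+05 m/s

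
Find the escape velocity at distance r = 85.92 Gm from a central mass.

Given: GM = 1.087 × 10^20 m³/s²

Convert to SI: r = 85.92 Gm = 8.592e+10 m.
Escape velocity comes from setting total energy to zero: ½v² − GM/r = 0 ⇒ v_esc = √(2GM / r).
v_esc = √(2 · 1.087e+20 / 8.592e+10) m/s ≈ 5.03e+04 m/s = 50.3 km/s.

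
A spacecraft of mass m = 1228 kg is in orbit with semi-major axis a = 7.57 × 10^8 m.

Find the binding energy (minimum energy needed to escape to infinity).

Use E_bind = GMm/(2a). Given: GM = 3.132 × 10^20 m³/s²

Total orbital energy is E = −GMm/(2a); binding energy is E_bind = −E = GMm/(2a).
E_bind = 3.132e+20 · 1228 / (2 · 7.57e+08) J ≈ 2.54e+14 J = 254 TJ.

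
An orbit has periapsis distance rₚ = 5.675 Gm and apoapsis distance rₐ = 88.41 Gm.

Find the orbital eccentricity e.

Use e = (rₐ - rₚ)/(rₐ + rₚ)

Convert to SI: rₚ = 5.675 Gm = 5.675e+09 m; rₐ = 88.41 Gm = 8.841e+10 m.
e = (rₐ − rₚ) / (rₐ + rₚ).
e = (8.841e+10 − 5.675e+09) / (8.841e+10 + 5.675e+09) = 8.2735e+10 / 9.4085e+10 ≈ 0.8794.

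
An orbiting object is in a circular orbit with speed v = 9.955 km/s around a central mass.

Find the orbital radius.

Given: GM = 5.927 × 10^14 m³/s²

Convert to SI: v = 9.955 km/s = 9955 m/s.
For a circular orbit, v² = GM / r, so r = GM / v².
r = 5.927e+14 / (9955)² m ≈ 5.981e+06 m = 5.981 × 10^6 m.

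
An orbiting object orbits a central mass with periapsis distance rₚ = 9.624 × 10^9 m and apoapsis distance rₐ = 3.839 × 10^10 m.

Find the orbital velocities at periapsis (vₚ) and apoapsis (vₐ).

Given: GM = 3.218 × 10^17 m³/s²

Use the vis-viva equation v² = GM(2/r − 1/a) with a = (rₚ + rₐ)/2 = (9.624e+09 + 3.839e+10)/2 = 2.4007e+10 m.
vₚ = √(GM · (2/rₚ − 1/a)) = √(3.218e+17 · (2/9.624e+09 − 1/2.4007e+10)) m/s ≈ 7312 m/s = 7.312 km/s.
vₐ = √(GM · (2/rₐ − 1/a)) = √(3.218e+17 · (2/3.839e+10 − 1/2.4007e+10)) m/s ≈ 1833 m/s = 1.833 km/s.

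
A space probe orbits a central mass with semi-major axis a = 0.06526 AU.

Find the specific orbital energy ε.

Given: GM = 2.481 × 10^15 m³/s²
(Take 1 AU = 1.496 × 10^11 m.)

Convert to SI: a = 0.06526 AU = 9.7629e+09 m.
ε = −GM / (2a).
ε = −2.481e+15 / (2 · 9.7629e+09) J/kg ≈ -1.271e+05 J/kg = -127.1 kJ/kg.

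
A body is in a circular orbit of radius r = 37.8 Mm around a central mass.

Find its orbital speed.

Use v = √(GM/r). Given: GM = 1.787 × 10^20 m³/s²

Convert to SI: r = 37.8 Mm = 3.78e+07 m.
For a circular orbit, gravity supplies the centripetal force, so v = √(GM / r).
v = √(1.787e+20 / 3.78e+07) m/s ≈ 2.174e+06 m/s = 2174 km/s.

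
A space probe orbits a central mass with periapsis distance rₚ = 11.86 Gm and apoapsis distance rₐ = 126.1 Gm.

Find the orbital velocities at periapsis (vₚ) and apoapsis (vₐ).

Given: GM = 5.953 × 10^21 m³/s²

Convert to SI: rₚ = 11.86 Gm = 1.186e+10 m; rₐ = 126.1 Gm = 1.261e+11 m.
Use the vis-viva equation v² = GM(2/r − 1/a) with a = (rₚ + rₐ)/2 = (1.186e+10 + 1.261e+11)/2 = 6.898e+10 m.
vₚ = √(GM · (2/rₚ − 1/a)) = √(5.953e+21 · (2/1.186e+10 − 1/6.898e+10)) m/s ≈ 9.579e+05 m/s = 957.9 km/s.
vₐ = √(GM · (2/rₐ − 1/a)) = √(5.953e+21 · (2/1.261e+11 − 1/6.898e+10)) m/s ≈ 9.009e+04 m/s = 90.09 km/s.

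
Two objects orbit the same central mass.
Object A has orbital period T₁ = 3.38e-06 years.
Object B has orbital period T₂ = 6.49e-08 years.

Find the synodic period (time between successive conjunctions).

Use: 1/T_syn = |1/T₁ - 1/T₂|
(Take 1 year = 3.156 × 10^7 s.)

Convert to SI: T₁ = 3.38e-06 years = 106.673 s; T₂ = 6.49e-08 years = 2.04824 s.
T_syn = |T₁ · T₂ / (T₁ − T₂)|.
T_syn = |106.673 · 2.04824 / (106.673 − 2.04824)| s ≈ 2.088 s = 6.617e-08 years.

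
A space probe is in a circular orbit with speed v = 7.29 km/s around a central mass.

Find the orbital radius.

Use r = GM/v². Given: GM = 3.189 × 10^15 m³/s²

Convert to SI: v = 7.29 km/s = 7290 m/s.
For a circular orbit, v² = GM / r, so r = GM / v².
r = 3.189e+15 / (7290)² m ≈ 6.001e+07 m = 60.01 Mm.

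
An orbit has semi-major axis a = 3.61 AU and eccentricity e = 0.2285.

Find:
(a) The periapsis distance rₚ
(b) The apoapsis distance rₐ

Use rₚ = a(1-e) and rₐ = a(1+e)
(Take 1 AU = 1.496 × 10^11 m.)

Convert to SI: a = 3.61 AU = 5.40056e+11 m.
(a) rₚ = a(1 − e) = 5.40056e+11 · (1 − 0.2285) = 5.40056e+11 · 0.7715 ≈ 4.167e+11 m = 2.785 AU.
(b) rₐ = a(1 + e) = 5.40056e+11 · (1 + 0.2285) = 5.40056e+11 · 1.2285 ≈ 6.635e+11 m = 4.435 AU.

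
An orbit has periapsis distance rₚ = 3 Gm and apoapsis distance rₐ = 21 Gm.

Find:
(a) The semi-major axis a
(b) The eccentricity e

Convert to SI: rₚ = 3 Gm = 3e+09 m; rₐ = 21 Gm = 2.1e+10 m.
(a) a = (rₚ + rₐ) / 2 = (3e+09 + 2.1e+10) / 2 ≈ 1.2e+10 m = 12 Gm.
(b) e = (rₐ − rₚ) / (rₐ + rₚ) = (2.1e+10 − 3e+09) / (2.1e+10 + 3e+09) ≈ 0.75.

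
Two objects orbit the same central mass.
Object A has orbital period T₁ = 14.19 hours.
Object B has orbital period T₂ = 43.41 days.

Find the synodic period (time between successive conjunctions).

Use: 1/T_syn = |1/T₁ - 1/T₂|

Convert to SI: T₁ = 14.19 hours = 51084 s; T₂ = 43.41 days = 3.75062e+06 s.
T_syn = |T₁ · T₂ / (T₁ − T₂)|.
T_syn = |51084 · 3.75062e+06 / (51084 − 3.75062e+06)| s ≈ 5.179e+04 s = 14.39 hours.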